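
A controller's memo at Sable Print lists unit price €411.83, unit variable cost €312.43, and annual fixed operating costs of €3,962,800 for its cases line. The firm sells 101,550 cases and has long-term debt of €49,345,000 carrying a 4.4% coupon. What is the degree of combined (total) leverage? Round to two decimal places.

Contribution at this volume is 101,550 × €99.40 = €10,094,070.00.
Subtracting fixed costs: EBIT = €10,094,070.00 − €3,962,800 = €6,131,270.00. Interest = €2,171,180.00.
DOL = €10,094,070.00 ÷ €6,131,270.00 = 1.6463; DFL = €6,131,270.00 ÷ €3,960,090.00 = 1.5483.
DCL = DOL × DFL = 1.6463 × 1.5483 = 2.5490.

2.55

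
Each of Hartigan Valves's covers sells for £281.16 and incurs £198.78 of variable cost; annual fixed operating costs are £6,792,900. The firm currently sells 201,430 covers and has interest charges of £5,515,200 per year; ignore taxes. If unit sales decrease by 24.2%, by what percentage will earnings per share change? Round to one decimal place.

-93.7%

Total contribution margin = 201,430 × £82.38 = £16,593,803.40.
Operating income = contribution − fixed costs = £16,593,803.40 − £6,792,900 = £9,800,903.40.
Interest = £5,515,200.00, so EBIT − I = £4,285,703.40.
Degree of combined leverage = contribution ÷ (EBIT − I) = £16,593,803.40 ÷ £4,285,703.40 = 3.8719.
EPS therefore changes by 3.8719 × (-24.2%) = -93.7%.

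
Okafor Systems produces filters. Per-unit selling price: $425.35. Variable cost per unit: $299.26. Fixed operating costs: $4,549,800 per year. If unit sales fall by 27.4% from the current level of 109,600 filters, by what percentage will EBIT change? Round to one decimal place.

Contribution at this volume is 109,600 × $126.09 = $13,819,464.00.
EBIT = $13,819,464.00 − $4,549,800 = $9,269,664.00.
DOL = contribution ÷ EBIT = $13,819,464.00 ÷ $9,269,664.00 = 1.4908.
Operating income changes by 1.4908 × -27.4% = -40.8%.

-40.8%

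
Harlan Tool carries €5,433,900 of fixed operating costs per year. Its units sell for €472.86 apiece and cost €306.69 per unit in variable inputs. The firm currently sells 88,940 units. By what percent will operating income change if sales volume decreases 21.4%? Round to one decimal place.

-33.8%

Contribution at this volume is 88,940 × €166.17 = €14,779,159.80.
Subtracting fixed costs: EBIT = €14,779,159.80 − €5,433,900 = €9,345,259.80.
Degree of operating leverage = €14,779,159.80 / €9,345,259.80 = 1.5815.
Operating income changes by 1.5815 × -21.4% = -33.8%.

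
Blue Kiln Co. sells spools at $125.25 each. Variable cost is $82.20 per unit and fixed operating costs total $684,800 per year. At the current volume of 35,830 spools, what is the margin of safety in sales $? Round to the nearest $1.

Contribution margin per unit = $125.25 − $82.20 = $43.05. Break-even units = $684,800 ÷ $43.05 = 15,907.08; break-even revenue = 15,907.08 × $125.25 = $1,992,362.37.
Current sales = 35,830 × $125.25 = $4,487,707.50.
Margin of safety = $4,487,707.50 − $1,992,362.37 = $2,495,345.

$2,495,345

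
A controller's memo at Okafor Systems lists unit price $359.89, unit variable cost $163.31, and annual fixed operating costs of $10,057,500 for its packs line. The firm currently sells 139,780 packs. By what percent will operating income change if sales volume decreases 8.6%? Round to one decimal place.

At 139,780 units, contribution = 139,780 × $196.58 = $27,477,952.40.
Subtracting fixed costs: EBIT = $27,477,952.40 − $10,057,500 = $17,420,452.40.
Degree of operating leverage = $27,477,952.40 / $17,420,452.40 = 1.5773.
%ΔEBIT = DOL × %ΔSales = 1.5773 × -8.6% = -13.6%.

-13.6%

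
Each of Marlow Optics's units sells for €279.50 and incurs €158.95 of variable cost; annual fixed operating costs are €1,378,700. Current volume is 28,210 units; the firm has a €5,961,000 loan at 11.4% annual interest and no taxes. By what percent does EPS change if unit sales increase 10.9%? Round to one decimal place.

At 28,210 units, contribution = 28,210 × €120.55 = €3,400,715.50.
EBIT = €3,400,715.50 − €1,378,700 = €2,022,015.50.
Interest = €679,554.00, so EBIT − I = €1,342,461.50.
DCL = total CM / (EBIT − I) = €3,400,715.50 / €1,342,461.50 = 2.5332.
EPS therefore changes by 2.5332 × (+10.9%) = +27.6%.

+27.6%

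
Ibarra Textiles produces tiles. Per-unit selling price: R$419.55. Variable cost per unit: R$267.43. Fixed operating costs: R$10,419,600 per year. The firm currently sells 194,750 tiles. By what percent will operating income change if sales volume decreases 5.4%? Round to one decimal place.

-8.3%

At 194,750 units, contribution = 194,750 × R$152.12 = R$29,625,370.00.
Operating income = contribution − fixed costs = R$29,625,370.00 − R$10,419,600 = R$19,205,770.00.
DOL = contribution ÷ EBIT = R$29,625,370.00 ÷ R$19,205,770.00 = 1.5425.
%ΔEBIT = DOL × %ΔSales = 1.5425 × -5.4% = -8.3%.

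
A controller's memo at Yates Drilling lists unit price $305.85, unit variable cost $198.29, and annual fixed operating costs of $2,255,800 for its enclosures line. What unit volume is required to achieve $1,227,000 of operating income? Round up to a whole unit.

32,381 enclosures

Each unit contributes $305.85 − $198.29 = $107.56.
Need Q such that Q × $107.56 − $2,255,800 = $1,227,000, i.e. Q = $3,482,800 / $107.56 = 32,380.07 → 32,381.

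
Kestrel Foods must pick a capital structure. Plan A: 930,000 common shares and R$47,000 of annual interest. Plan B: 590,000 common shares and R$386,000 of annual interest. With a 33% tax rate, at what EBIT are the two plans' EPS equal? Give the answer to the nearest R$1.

Set EPS_A = EPS_B: (EBIT − R$47,000)(1 − 0.33) ÷ 930,000 = (EBIT − R$386,000)(1 − 0.33) ÷ 590,000.
The (1 − t) factor cancels: (EBIT − 47,000) × 590,000 = (EBIT − 386,000) × 930,000.
Solving, EBIT = (386,000·930,000 − 47,000·590,000) / (930,000 − 590,000) = 331,250,000,000 / 340,000 = 974,264.71.

R$974,265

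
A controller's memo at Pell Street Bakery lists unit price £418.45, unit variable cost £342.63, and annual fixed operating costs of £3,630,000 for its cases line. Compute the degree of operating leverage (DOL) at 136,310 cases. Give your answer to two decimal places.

1.54

Total contribution margin = 136,310 × £75.82 = £10,335,024.20.
Operating income = contribution − fixed costs = £10,335,024.20 − £3,630,000 = £6,705,024.20.
Degree of operating leverage = £10,335,024.20 / £6,705,024.20 = 1.5414.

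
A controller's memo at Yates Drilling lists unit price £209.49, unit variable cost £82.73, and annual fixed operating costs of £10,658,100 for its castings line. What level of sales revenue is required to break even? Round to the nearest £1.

Contribution margin per unit = £209.49 − £82.73 = £126.76, a CM ratio of £126.76 ÷ £209.49 = 0.6051.
Break-even revenue = fixed costs × price ÷ CM = £10,658,100 × £209.49 ÷ £126.76 = £17,614,116.

£17,614,116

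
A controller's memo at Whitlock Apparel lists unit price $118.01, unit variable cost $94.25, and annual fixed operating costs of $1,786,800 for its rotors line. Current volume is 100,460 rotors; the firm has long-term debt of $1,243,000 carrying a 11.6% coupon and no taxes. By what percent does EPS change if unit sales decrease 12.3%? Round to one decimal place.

Total contribution margin = 100,460 × $23.76 = $2,386,929.60.
Operating income = contribution − fixed costs = $2,386,929.60 − $1,786,800 = $600,129.60.
Interest = $144,188.00, so EBIT − I = $455,941.60.
Degree of combined leverage = contribution ÷ (EBIT − I) = $2,386,929.60 ÷ $455,941.60 = 5.2352.
%ΔEPS = DCL × %ΔSales = 5.2352 × -12.3% = -64.4%.

-64.4%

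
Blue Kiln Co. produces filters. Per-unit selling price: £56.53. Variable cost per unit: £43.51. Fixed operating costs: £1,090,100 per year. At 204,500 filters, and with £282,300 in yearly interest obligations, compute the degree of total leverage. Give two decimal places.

2.06

At 204,500 units, contribution = 204,500 × £13.02 = £2,662,590.00.
Operating income = contribution − fixed costs = £2,662,590.00 − £1,090,100 = £1,572,490.00. Interest = £282,300.00, so EBIT − I = £1,290,190.00.
DCL = contribution ÷ (EBIT − I) = £2,662,590.00 ÷ £1,290,190.00 = 2.0637.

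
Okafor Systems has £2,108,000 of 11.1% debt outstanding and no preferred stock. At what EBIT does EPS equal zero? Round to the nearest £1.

£233,988

Annual interest = 11.1% × £2,108,000 = £233,988.00.
Without preferred stock the financial break-even is simply EBIT = interest = £233,988.00.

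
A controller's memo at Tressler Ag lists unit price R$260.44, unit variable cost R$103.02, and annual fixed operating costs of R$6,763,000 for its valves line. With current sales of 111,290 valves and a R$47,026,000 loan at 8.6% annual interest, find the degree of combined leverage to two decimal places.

2.61

Total contribution margin = 111,290 × R$157.42 = R$17,519,271.80.
Subtracting fixed costs: EBIT = R$17,519,271.80 − R$6,763,000 = R$10,756,271.80. Interest = R$4,044,236.00.
DOL = R$17,519,271.80 ÷ R$10,756,271.80 = 1.6287; DFL = R$10,756,271.80 ÷ R$6,712,035.80 = 1.6025.
Combined leverage = 1.6287 × 1.6025 = 2.6100.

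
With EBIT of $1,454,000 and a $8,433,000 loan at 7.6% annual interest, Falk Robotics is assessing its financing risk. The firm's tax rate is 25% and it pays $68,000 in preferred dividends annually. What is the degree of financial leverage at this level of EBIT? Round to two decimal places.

2.01

Interest = $640,908.00.
Pre-tax preferred-dividend burden = $68,000 ÷ (1 − 0.25) = $90,666.67.
DFL = EBIT ÷ [EBIT − I − D_p/(1−t)] = $1,454,000 ÷ [$1,454,000 − $640,908.00 − $90,666.67] = $1,454,000 ÷ $722,425.33 = 2.0127.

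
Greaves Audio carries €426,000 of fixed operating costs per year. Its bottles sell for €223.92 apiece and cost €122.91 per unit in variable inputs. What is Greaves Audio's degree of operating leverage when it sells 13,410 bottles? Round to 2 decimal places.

1.46

Total contribution margin = 13,410 × €101.01 = €1,354,544.10.
Subtracting fixed costs: EBIT = €1,354,544.10 − €426,000 = €928,544.10.
So DOL = total CM / EBIT = €1,354,544.10 / €928,544.10 = 1.4588.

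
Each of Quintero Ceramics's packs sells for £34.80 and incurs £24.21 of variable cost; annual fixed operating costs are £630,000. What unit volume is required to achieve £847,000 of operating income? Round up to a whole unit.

Contribution margin per unit = £34.80 − £24.21 = £10.59.
Required volume = (fixed costs + target profit) ÷ CM = (£630,000 + £847,000) ÷ £10.59 = 139,471.20, so 139,472 packs.

139,472 packs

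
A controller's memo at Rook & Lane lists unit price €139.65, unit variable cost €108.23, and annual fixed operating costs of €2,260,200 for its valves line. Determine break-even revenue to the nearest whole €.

CM per unit = €139.65 − €108.23 = €31.42; CM ratio = €31.42 / €139.65 = 0.2250.
Break-even revenue = fixed costs × price ÷ CM = €2,260,200 × €139.65 ÷ €31.42 = €10,045,733.

€10,045,733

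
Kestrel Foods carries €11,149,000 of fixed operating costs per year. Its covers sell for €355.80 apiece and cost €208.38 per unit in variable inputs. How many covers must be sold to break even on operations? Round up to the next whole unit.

Contribution margin per unit = €355.80 − €208.38 = €147.42.
Units to break even: €11,149,000 ÷ €147.42 = 75,627.46, rounded up to 75,628.

75,628 covers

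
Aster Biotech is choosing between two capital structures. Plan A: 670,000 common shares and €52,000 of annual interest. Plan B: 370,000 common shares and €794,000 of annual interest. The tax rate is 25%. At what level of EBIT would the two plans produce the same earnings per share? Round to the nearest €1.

€1,709,133

Set EPS_A = EPS_B: (EBIT − €52,000)(1 − 0.25) ÷ 670,000 = (EBIT − €794,000)(1 − 0.25) ÷ 370,000.
The (1 − t) factor cancels: (EBIT − 52,000) × 370,000 = (EBIT − 794,000) × 670,000.
EBIT × (670,000 − 370,000) = 794,000 × 670,000 − 52,000 × 370,000 = 512,740,000,000, so EBIT = 512,740,000,000 ÷ 300,000 = 1,709,133.33.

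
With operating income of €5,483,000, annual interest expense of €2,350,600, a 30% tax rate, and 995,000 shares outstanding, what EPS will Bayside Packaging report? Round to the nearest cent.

Interest = €2,350,600.00, so EBT = €5,483,000 − €2,350,600.00 = €3,132,400.00.
Net income = €3,132,400.00 × (1 − 0.30) = €2,192,680.00.
Per share: €2,192,680.00 / 995,000 shares = €2.20.

€2.20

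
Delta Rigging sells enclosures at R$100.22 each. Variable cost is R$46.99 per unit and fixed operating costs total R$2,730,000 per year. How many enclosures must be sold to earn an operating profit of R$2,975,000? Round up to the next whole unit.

Contribution margin per unit = R$100.22 − R$46.99 = R$53.23.
Required volume = (fixed costs + target profit) ÷ CM = (R$2,730,000 + R$2,975,000) ÷ R$53.23 = 107,176.40, so 107,177 enclosures.

107,177 enclosures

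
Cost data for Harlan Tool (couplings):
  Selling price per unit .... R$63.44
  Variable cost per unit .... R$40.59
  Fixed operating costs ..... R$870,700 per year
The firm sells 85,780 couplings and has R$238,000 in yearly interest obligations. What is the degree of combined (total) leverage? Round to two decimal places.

At 85,780 units, contribution = 85,780 × R$22.85 = R$1,960,073.00.
EBIT = R$1,960,073.00 − R$870,700 = R$1,089,373.00. Interest = R$238,000.00.
DOL = R$1,960,073.00 ÷ R$1,089,373.00 = 1.7993; DFL = R$1,089,373.00 ÷ R$851,373.00 = 1.2795.
DCL = DOL × DFL = 1.7993 × 1.2795 = 2.3022.

2.30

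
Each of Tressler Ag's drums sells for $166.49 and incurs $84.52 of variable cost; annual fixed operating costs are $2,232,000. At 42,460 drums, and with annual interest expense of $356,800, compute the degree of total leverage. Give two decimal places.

Total contribution margin = 42,460 × $81.97 = $3,480,446.20.
Subtracting fixed costs: EBIT = $3,480,446.20 − $2,232,000 = $1,248,446.20. Interest = $356,800.00, so EBIT − I = $891,646.20.
Degree of total leverage = total CM / (EBIT − interest) = $3,480,446.20 / $891,646.20 = 3.9034.

3.90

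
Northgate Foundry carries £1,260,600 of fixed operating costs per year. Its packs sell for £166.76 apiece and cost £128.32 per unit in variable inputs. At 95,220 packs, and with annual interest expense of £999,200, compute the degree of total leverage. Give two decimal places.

At 95,220 units, contribution = 95,220 × £38.44 = £3,660,256.80.
EBIT = £3,660,256.80 − £1,260,600 = £2,399,656.80. Interest = £999,200.00, so EBIT − I = £1,400,456.80.
Degree of total leverage = total CM / (EBIT − interest) = £3,660,256.80 / £1,400,456.80 = 2.6136.

2.61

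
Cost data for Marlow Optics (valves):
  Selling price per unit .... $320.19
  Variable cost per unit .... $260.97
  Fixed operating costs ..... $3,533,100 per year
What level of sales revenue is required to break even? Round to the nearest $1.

Contribution margin per unit = $320.19 − $260.97 = $59.22, a CM ratio of $59.22 ÷ $320.19 = 0.1850.
Break-even revenue = fixed costs × price ÷ CM = $3,533,100 × $320.19 ÷ $59.22 = $19,102,724.

$19,102,724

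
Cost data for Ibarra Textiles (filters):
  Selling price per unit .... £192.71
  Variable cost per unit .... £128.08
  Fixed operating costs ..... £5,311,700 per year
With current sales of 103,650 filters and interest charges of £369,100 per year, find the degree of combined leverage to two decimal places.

6.58

Contribution at this volume is 103,650 × £64.63 = £6,698,899.50.
Operating income = contribution − fixed costs = £6,698,899.50 − £5,311,700 = £1,387,199.50. Interest = £369,100.00, so EBIT − I = £1,018,099.50.
DCL = contribution ÷ (EBIT − I) = £6,698,899.50 ÷ £1,018,099.50 = 6.5798.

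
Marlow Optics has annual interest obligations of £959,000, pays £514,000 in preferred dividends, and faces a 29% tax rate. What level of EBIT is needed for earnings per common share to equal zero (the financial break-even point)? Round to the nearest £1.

£1,682,944

Grossing the preferred dividend up to pre-tax terms: £514,000 / (1 − 0.29) = £723,943.66.
EPS = 0 when EBIT covers interest plus the pre-tax preferred burden: £959,000 + £723,943.66 = £1,682,943.66.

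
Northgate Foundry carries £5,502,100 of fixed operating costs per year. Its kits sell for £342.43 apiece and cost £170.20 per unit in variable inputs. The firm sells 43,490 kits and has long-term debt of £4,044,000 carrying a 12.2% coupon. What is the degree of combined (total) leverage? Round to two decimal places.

Total contribution margin = 43,490 × £172.23 = £7,490,282.70.
Subtracting fixed costs: EBIT = £7,490,282.70 − £5,502,100 = £1,988,182.70. Interest = £493,368.00.
DOL = £7,490,282.70 ÷ £1,988,182.70 = 3.7674; DFL = £1,988,182.70 ÷ £1,494,814.70 = 1.3301.
Combined leverage = 3.7674 × 1.3301 = 5.0110.

5.01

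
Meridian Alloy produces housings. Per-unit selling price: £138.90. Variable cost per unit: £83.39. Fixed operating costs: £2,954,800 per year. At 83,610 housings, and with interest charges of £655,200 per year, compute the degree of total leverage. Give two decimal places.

4.50

Total contribution margin = 83,610 × £55.51 = £4,641,191.10.
Operating income = contribution − fixed costs = £4,641,191.10 − £2,954,800 = £1,686,391.10. Interest = £655,200.00.
DOL = £4,641,191.10 ÷ £1,686,391.10 = 2.7521; DFL = £1,686,391.10 ÷ £1,031,191.10 = 1.6354.
Combined leverage = 2.7521 × 1.6354 = 4.5008.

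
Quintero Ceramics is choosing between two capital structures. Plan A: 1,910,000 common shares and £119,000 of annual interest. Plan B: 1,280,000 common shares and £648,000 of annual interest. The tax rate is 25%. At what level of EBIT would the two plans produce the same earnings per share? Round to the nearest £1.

Set EPS_A = EPS_B: (EBIT − £119,000)(1 − 0.25) ÷ 1,910,000 = (EBIT − £648,000)(1 − 0.25) ÷ 1,280,000.
Cancelling (1 − t) and cross-multiplying: 1,280,000·(EBIT − 119,000) = 1,910,000·(EBIT − 648,000).
Solving, EBIT = (648,000·1,910,000 − 119,000·1,280,000) / (1,910,000 − 1,280,000) = 1,085,360,000,000 / 630,000 = 1,722,793.65.

£1,722,794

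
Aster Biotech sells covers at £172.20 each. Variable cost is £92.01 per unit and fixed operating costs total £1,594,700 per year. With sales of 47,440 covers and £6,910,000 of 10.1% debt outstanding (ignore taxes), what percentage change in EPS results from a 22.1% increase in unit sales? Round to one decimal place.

+55.6%

Total contribution margin = 47,440 × £80.19 = £3,804,213.60.
EBIT = £3,804,213.60 − £1,594,700 = £2,209,513.60.
After interest of £697,910.00, pre-tax earnings = £1,511,603.60.
DCL = total CM / (EBIT − I) = £3,804,213.60 / £1,511,603.60 = 2.5167.
%ΔEPS = DCL × %ΔSales = 2.5167 × +22.1% = +55.6%.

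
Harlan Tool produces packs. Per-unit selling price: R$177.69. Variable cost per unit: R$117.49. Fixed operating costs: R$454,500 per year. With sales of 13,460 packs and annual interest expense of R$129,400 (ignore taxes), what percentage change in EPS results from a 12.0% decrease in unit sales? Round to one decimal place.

-42.9%

At 13,460 units, contribution = 13,460 × R$60.20 = R$810,292.00.
Subtracting fixed costs: EBIT = R$810,292.00 − R$454,500 = R$355,792.00.
Interest = R$129,400.00, so EBIT − I = R$226,392.00.
DCL = total CM / (EBIT − I) = R$810,292.00 / R$226,392.00 = 3.5792.
EPS therefore changes by 3.5792 × (-12.0%) = -42.9%.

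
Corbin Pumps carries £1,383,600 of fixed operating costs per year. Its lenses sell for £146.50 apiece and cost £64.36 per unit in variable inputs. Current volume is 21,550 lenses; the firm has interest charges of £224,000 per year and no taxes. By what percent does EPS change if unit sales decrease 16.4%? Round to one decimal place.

-178.6%

Total contribution margin = 21,550 × £82.14 = £1,770,117.00.
Subtracting fixed costs: EBIT = £1,770,117.00 − £1,383,600 = £386,517.00.
Interest = £224,000.00, so EBIT − I = £162,517.00.
Degree of combined leverage = contribution ÷ (EBIT − I) = £1,770,117.00 ÷ £162,517.00 = 10.8919.
EPS therefore changes by 10.8919 × (-16.4%) = -178.6%.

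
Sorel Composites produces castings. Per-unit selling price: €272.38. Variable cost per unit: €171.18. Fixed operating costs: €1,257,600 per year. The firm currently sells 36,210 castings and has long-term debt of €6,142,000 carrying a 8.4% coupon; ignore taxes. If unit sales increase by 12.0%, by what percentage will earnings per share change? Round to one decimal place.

Total contribution margin = 36,210 × €101.20 = €3,664,452.00.
Subtracting fixed costs: EBIT = €3,664,452.00 − €1,257,600 = €2,406,852.00.
Interest = €515,928.00, so EBIT − I = €1,890,924.00.
DCL = total CM / (EBIT − I) = €3,664,452.00 / €1,890,924.00 = 1.9379.
%ΔEPS = DCL × %ΔSales = 1.9379 × +12.0% = +23.3%.

+23.3%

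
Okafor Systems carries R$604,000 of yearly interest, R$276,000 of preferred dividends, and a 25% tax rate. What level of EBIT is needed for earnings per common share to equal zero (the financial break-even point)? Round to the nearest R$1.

R$972,000

Preferred dividends are paid after tax, so their pre-tax equivalent is R$276,000 ÷ (1 − 0.25) = R$368,000.00.
EPS = 0 when EBIT covers interest plus the pre-tax preferred burden: R$604,000 + R$368,000.00 = R$972,000.00.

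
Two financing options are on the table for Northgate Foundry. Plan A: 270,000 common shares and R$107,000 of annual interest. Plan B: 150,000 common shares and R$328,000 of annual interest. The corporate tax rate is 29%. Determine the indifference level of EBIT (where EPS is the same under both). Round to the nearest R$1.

Set EPS_A = EPS_B: (EBIT − R$107,000)(1 − 0.29) ÷ 270,000 = (EBIT − R$328,000)(1 − 0.29) ÷ 150,000.
Cancelling (1 − t) and cross-multiplying: 150,000·(EBIT − 107,000) = 270,000·(EBIT − 328,000).
EBIT × (270,000 − 150,000) = 328,000 × 270,000 − 107,000 × 150,000 = 72,510,000,000, so EBIT = 72,510,000,000 ÷ 120,000 = 604,250.00.

R$604,250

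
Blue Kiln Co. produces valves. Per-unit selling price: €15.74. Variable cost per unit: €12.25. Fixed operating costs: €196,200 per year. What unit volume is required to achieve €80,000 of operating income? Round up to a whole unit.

Contribution margin per unit = €15.74 − €12.25 = €3.49.
Required volume = (fixed costs + target profit) ÷ CM = (€196,200 + €80,000) ÷ €3.49 = 79,140.40, so 79,141 valves.

79,141 valves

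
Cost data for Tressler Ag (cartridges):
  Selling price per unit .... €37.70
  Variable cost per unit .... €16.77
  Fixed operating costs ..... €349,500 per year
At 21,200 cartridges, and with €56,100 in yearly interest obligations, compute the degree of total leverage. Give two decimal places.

11.64

Contribution at this volume is 21,200 × €20.93 = €443,716.00.
EBIT = €443,716.00 − €349,500 = €94,216.00. Interest = €56,100.00, so EBIT − I = €38,116.00.
DCL = contribution ÷ (EBIT − I) = €443,716.00 ÷ €38,116.00 = 11.6412.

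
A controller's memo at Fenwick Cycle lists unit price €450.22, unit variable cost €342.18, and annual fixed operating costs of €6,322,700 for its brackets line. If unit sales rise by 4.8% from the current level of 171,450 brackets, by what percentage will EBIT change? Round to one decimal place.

Total contribution margin = 171,450 × €108.04 = €18,523,458.00.
Subtracting fixed costs: EBIT = €18,523,458.00 − €6,322,700 = €12,200,758.00.
Degree of operating leverage = €18,523,458.00 / €12,200,758.00 = 1.5182.
So EBIT moves 1.5182 × (+4.8%) = +7.3%.

+7.3%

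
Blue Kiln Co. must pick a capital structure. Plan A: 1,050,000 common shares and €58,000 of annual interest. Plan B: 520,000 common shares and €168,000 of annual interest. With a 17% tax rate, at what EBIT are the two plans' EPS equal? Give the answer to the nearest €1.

Set EPS_A = EPS_B: (EBIT − €58,000)(1 − 0.17) ÷ 1,050,000 = (EBIT − €168,000)(1 − 0.17) ÷ 520,000.
The (1 − t) factor cancels: (EBIT − 58,000) × 520,000 = (EBIT − 168,000) × 1,050,000.
Solving, EBIT = (168,000·1,050,000 − 58,000·520,000) / (1,050,000 − 520,000) = 146,240,000,000 / 530,000 = 275,924.53.

€275,925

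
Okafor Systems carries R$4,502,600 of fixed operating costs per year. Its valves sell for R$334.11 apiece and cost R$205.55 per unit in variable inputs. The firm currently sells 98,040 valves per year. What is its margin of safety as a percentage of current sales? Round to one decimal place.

Unit CM = price − variable cost = R$334.11 − R$205.55 = R$128.56. Break-even units = R$4,502,600 ÷ R$128.56 = 35,023.34; break-even revenue = 35,023.34 × R$334.11 = R$11,701,646.59.
Current sales = 98,040 × R$334.11 = R$32,756,144.40.
Margin of safety = (R$32,756,144.40 − R$11,701,646.59) ÷ R$32,756,144.40 = 64.3%.

64.3%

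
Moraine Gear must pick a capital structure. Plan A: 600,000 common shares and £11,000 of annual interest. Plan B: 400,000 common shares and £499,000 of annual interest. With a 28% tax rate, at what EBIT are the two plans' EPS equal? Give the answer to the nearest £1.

Set EPS_A = EPS_B: (EBIT − £11,000)(1 − 0.28) ÷ 600,000 = (EBIT − £499,000)(1 − 0.28) ÷ 400,000.
The (1 − t) factor cancels: (EBIT − 11,000) × 400,000 = (EBIT − 499,000) × 600,000.
EBIT × (600,000 − 400,000) = 499,000 × 600,000 − 11,000 × 400,000 = 295,000,000,000, so EBIT = 295,000,000,000 ÷ 200,000 = 1,475,000.00.

£1,475,000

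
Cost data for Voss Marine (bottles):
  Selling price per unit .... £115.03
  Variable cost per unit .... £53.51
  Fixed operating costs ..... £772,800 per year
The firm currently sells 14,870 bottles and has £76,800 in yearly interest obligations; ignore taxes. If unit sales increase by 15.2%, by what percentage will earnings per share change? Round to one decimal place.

+213.3%

At 14,870 units, contribution = 14,870 × £61.52 = £914,802.40.
Subtracting fixed costs: EBIT = £914,802.40 − £772,800 = £142,002.40.
After interest of £76,800.00, pre-tax earnings = £65,202.40.
Degree of combined leverage = contribution ÷ (EBIT − I) = £914,802.40 ÷ £65,202.40 = 14.0302.
%ΔEPS = DCL × %ΔSales = 14.0302 × +15.2% = +213.3%.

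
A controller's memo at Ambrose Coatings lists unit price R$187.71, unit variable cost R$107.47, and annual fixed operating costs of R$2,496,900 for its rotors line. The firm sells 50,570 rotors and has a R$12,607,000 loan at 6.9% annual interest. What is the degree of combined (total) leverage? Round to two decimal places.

5.87

Total contribution margin = 50,570 × R$80.24 = R$4,057,736.80.
Operating income = contribution − fixed costs = R$4,057,736.80 − R$2,496,900 = R$1,560,836.80. Interest = R$869,883.00.
DOL = R$4,057,736.80 ÷ R$1,560,836.80 = 2.5997; DFL = R$1,560,836.80 ÷ R$690,953.80 = 2.2590.
DCL = DOL × DFL = 2.5997 × 2.2590 = 5.8727.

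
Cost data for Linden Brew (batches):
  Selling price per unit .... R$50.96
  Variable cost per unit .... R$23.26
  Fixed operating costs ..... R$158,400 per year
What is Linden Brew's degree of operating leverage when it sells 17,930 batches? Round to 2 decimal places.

1.47

At 17,930 units, contribution = 17,930 × R$27.70 = R$496,661.00.
Operating income = contribution − fixed costs = R$496,661.00 − R$158,400 = R$338,261.00.
Degree of operating leverage = R$496,661.00 / R$338,261.00 = 1.4683.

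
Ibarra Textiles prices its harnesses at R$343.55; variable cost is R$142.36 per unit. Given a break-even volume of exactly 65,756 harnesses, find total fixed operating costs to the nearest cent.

R$13,229,449.64

Unit CM = price − variable cost = R$343.55 − R$142.36 = R$201.19.
Fixed costs = break-even units × CM = 65,756 × R$201.19 = R$13,229,449.64.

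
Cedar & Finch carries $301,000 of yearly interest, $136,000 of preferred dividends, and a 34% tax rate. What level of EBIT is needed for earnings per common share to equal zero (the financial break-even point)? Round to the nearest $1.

Grossing the preferred dividend up to pre-tax terms: $136,000 / (1 − 0.34) = $206,060.61.
Financial break-even EBIT = interest + D_p ÷ (1 − t) = $301,000 + $206,060.61 = $507,060.61.

$507,061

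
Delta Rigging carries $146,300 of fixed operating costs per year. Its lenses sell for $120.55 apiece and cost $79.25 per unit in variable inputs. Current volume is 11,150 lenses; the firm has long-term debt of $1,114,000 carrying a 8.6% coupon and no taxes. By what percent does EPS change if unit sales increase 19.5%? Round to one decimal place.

At 11,150 units, contribution = 11,150 × $41.30 = $460,495.00.
Operating income = contribution − fixed costs = $460,495.00 − $146,300 = $314,195.00.
Interest = $95,804.00, so EBIT − I = $218,391.00.
Degree of combined leverage = contribution ÷ (EBIT − I) = $460,495.00 ÷ $218,391.00 = 2.1086.
%ΔEPS = DCL × %ΔSales = 2.1086 × +19.5% = +41.1%.

+41.1%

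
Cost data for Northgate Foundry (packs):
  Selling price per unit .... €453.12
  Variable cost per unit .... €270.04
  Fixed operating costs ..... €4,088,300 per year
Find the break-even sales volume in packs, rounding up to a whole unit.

22,331 packs

Contribution margin per unit = €453.12 − €270.04 = €183.08.
Break-even volume = fixed costs ÷ CM per unit = €4,088,300 ÷ €183.08 = 22,330.68, so 22,331 packs.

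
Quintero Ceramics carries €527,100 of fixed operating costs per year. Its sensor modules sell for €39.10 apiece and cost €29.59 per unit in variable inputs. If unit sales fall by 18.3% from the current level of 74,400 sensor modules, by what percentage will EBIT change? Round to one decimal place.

Total contribution margin = 74,400 × €9.51 = €707,544.00.
EBIT = €707,544.00 − €527,100 = €180,444.00.
DOL = contribution ÷ EBIT = €707,544.00 ÷ €180,444.00 = 3.9211.
Operating income changes by 3.9211 × -18.3% = -71.8%.

-71.8%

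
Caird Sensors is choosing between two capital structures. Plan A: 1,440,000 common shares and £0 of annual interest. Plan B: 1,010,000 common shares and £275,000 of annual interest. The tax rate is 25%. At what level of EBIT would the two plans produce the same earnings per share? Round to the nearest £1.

Set EPS_A = EPS_B: (EBIT − £0)(1 − 0.25) ÷ 1,440,000 = (EBIT − £275,000)(1 − 0.25) ÷ 1,010,000.
Cancelling (1 − t) and cross-multiplying: 1,010,000·(EBIT − 0) = 1,440,000·(EBIT − 275,000).
EBIT × (1,440,000 − 1,010,000) = 275,000 × 1,440,000 − 0 × 1,010,000 = 396,000,000,000, so EBIT = 396,000,000,000 ÷ 430,000 = 920,930.23.

£920,930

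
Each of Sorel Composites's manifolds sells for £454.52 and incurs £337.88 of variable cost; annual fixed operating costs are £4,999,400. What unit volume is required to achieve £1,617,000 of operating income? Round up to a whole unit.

56,725 manifolds

Unit CM = price − variable cost = £454.52 − £337.88 = £116.64.
Units = (FC + target) / CM = (£4,999,400 + £1,617,000) / £116.64 = 56,724.97, so 56,725 manifolds.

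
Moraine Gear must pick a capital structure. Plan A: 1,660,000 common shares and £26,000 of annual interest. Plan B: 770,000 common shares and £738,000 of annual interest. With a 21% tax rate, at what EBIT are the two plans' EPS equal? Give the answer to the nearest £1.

At indifference, (EBIT − 26,000)(1 − t)/1,660,000 = (EBIT − 738,000)(1 − t)/770,000.
The (1 − t) factor cancels: (EBIT − 26,000) × 770,000 = (EBIT − 738,000) × 1,660,000.
Solving, EBIT = (738,000·1,660,000 − 26,000·770,000) / (1,660,000 − 770,000) = 1,205,060,000,000 / 890,000 = 1,354,000.00.

£1,354,000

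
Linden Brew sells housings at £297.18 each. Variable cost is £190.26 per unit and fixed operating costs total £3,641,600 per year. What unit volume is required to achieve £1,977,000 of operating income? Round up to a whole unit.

52,550 housings

Contribution margin per unit = £297.18 − £190.26 = £106.92.
Required volume = (fixed costs + target profit) ÷ CM = (£3,641,600 + £1,977,000) ÷ £106.92 = 52,549.57, so 52,550 housings.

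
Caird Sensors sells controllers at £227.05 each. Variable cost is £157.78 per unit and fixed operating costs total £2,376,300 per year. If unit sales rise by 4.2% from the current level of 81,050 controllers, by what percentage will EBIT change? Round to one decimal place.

+7.3%

Contribution at this volume is 81,050 × £69.27 = £5,614,333.50.
Subtracting fixed costs: EBIT = £5,614,333.50 − £2,376,300 = £3,238,033.50.
DOL = contribution ÷ EBIT = £5,614,333.50 ÷ £3,238,033.50 = 1.7339.
%ΔEBIT = DOL × %ΔSales = 1.7339 × +4.2% = +7.3%.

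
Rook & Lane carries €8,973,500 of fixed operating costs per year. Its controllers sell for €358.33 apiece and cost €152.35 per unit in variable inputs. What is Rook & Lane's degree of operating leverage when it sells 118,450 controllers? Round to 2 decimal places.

Contribution at this volume is 118,450 × €205.98 = €24,398,331.00.
Subtracting fixed costs: EBIT = €24,398,331.00 − €8,973,500 = €15,424,831.00.
Degree of operating leverage = €24,398,331.00 / €15,424,831.00 = 1.5818.

1.58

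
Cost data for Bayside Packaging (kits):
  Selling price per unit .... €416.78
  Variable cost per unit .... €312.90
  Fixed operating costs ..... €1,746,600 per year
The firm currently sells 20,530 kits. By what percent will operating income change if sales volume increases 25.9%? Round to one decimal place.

+143.1%

Contribution at this volume is 20,530 × €103.88 = €2,132,656.40.
Subtracting fixed costs: EBIT = €2,132,656.40 − €1,746,600 = €386,056.40.
DOL = contribution ÷ EBIT = €2,132,656.40 ÷ €386,056.40 = 5.5242.
Operating income changes by 5.5242 × +25.9% = +143.1%.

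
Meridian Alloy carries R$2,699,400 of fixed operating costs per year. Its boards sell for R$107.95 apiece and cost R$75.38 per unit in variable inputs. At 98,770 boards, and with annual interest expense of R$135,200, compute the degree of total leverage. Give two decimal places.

Total contribution margin = 98,770 × R$32.57 = R$3,216,938.90.
Subtracting fixed costs: EBIT = R$3,216,938.90 − R$2,699,400 = R$517,538.90. Interest = R$135,200.00.
DOL = R$3,216,938.90 ÷ R$517,538.90 = 6.2158; DFL = R$517,538.90 ÷ R$382,338.90 = 1.3536.
DCL = DOL × DFL = 6.2158 × 1.3536 = 8.4137.

8.41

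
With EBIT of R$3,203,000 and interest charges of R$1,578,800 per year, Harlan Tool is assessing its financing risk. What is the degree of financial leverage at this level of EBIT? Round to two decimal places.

Annual interest charges come to R$1,578,800.00.
Degree of financial leverage = EBIT / (EBIT − interest) = R$3,203,000 / R$1,624,200.00 = 1.9720.

1.97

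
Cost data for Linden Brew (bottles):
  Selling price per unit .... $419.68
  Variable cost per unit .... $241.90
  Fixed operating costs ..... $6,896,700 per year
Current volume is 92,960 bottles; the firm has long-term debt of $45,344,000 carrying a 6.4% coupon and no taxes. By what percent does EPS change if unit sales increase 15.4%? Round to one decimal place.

Total contribution margin = 92,960 × $177.78 = $16,526,428.80.
Subtracting fixed costs: EBIT = $16,526,428.80 − $6,896,700 = $9,629,728.80.
Interest = $2,902,016.00, so EBIT − I = $6,727,712.80.
Degree of combined leverage = contribution ÷ (EBIT − I) = $16,526,428.80 ÷ $6,727,712.80 = 2.4565.
%ΔEPS = DCL × %ΔSales = 2.4565 × +15.4% = +37.8%.

+37.8%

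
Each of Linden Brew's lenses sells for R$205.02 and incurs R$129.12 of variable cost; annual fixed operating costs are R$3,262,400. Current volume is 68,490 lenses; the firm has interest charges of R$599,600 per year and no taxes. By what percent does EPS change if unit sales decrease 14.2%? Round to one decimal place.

At 68,490 units, contribution = 68,490 × R$75.90 = R$5,198,391.00.
EBIT = R$5,198,391.00 − R$3,262,400 = R$1,935,991.00.
Interest = R$599,600.00, so EBIT − I = R$1,336,391.00.
Degree of combined leverage = contribution ÷ (EBIT − I) = R$5,198,391.00 ÷ R$1,336,391.00 = 3.8899.
%ΔEPS = DCL × %ΔSales = 3.8899 × -14.2% = -55.2%.

-55.2%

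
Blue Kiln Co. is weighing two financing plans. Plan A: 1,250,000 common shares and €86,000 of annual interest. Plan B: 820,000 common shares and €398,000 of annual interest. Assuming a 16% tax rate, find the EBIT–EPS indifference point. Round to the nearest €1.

Set EPS_A = EPS_B: (EBIT − €86,000)(1 − 0.16) ÷ 1,250,000 = (EBIT − €398,000)(1 − 0.16) ÷ 820,000.
Cancelling (1 − t) and cross-multiplying: 820,000·(EBIT − 86,000) = 1,250,000·(EBIT − 398,000).
Solving, EBIT = (398,000·1,250,000 − 86,000·820,000) / (1,250,000 − 820,000) = 426,980,000,000 / 430,000 = 992,976.74.

€992,977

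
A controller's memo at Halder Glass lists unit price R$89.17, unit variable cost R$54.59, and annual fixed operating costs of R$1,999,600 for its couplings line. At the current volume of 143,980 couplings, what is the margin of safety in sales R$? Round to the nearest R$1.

Unit CM = price − variable cost = R$89.17 − R$54.59 = R$34.58. Break-even units = R$1,999,600 ÷ R$34.58 = 57,825.33; break-even revenue = 57,825.33 × R$89.17 = R$5,156,284.90.
Current sales = 143,980 × R$89.17 = R$12,838,696.60.
Margin of safety = R$12,838,696.60 − R$5,156,284.90 = R$7,682,412.

R$7,682,412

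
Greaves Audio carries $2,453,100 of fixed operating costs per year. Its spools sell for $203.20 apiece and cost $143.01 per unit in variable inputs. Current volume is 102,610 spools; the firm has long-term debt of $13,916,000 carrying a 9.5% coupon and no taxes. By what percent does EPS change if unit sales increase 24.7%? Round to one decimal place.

At 102,610 units, contribution = 102,610 × $60.19 = $6,176,095.90.
EBIT = $6,176,095.90 − $2,453,100 = $3,722,995.90.
After interest of $1,322,020.00, pre-tax earnings = $2,400,975.90.
Degree of combined leverage = contribution ÷ (EBIT − I) = $6,176,095.90 ÷ $2,400,975.90 = 2.5723.
EPS therefore changes by 2.5723 × (+24.7%) = +63.5%.

+63.5%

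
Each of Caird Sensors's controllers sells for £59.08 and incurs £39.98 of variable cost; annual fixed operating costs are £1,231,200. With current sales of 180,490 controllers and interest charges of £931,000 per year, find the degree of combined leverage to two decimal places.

Total contribution margin = 180,490 × £19.10 = £3,447,359.00.
Operating income = contribution − fixed costs = £3,447,359.00 − £1,231,200 = £2,216,159.00. Interest = £931,000.00.
DOL = £3,447,359.00 ÷ £2,216,159.00 = 1.5556; DFL = £2,216,159.00 ÷ £1,285,159.00 = 1.7244.
Combined leverage = 1.5556 × 1.7244 = 2.6825.

2.68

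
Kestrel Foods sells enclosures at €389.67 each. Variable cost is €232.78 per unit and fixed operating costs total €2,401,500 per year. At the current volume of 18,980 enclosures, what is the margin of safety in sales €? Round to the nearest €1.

€1,431,296

Contribution margin per unit = €389.67 − €232.78 = €156.89. Break-even units = €2,401,500 ÷ €156.89 = 15,306.90; break-even revenue = 15,306.90 × €389.67 = €5,964,640.86.
Current sales = 18,980 × €389.67 = €7,395,936.60.
Margin of safety = €7,395,936.60 − €5,964,640.86 = €1,431,296.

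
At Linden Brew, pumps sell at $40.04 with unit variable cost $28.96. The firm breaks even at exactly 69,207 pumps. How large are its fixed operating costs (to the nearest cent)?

Each unit contributes $40.04 − $28.96 = $11.08.
Fixed costs = break-even units × CM = 69,207 × $11.08 = $766,813.56.

$766,813.56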